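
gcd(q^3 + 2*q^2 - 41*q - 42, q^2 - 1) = q + 1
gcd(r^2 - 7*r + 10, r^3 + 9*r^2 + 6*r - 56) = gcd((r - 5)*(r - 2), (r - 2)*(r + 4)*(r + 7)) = r - 2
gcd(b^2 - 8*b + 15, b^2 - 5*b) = b - 5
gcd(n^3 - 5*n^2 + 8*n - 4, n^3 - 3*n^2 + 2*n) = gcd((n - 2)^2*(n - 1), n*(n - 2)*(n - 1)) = n^2 - 3*n + 2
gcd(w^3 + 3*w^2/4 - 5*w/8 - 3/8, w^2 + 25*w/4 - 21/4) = w - 3/4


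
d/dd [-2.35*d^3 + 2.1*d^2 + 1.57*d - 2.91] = -7.05*d^2 + 4.2*d + 1.57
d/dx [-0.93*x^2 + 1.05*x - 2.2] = 1.05 - 1.86*x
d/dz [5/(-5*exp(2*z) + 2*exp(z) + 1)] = (50*exp(z) - 10)*exp(z)/(-5*exp(2*z) + 2*exp(z) + 1)^2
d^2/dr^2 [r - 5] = 0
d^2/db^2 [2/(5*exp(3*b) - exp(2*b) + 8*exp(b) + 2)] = 2*((-45*exp(2*b) + 4*exp(b) - 8)*(5*exp(3*b) - exp(2*b) + 8*exp(b) + 2) + 2*(15*exp(2*b) - 2*exp(b) + 8)^2*exp(b))*exp(b)/(5*exp(3*b) - exp(2*b) + 8*exp(b) + 2)^3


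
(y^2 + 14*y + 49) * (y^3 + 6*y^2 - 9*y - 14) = y^5 + 20*y^4 + 124*y^3 + 154*y^2 - 637*y - 686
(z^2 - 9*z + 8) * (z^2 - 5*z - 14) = z^4 - 14*z^3 + 39*z^2 + 86*z - 112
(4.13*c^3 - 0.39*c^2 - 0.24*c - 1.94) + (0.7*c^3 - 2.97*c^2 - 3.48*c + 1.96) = 4.83*c^3 - 3.36*c^2 - 3.72*c + 0.02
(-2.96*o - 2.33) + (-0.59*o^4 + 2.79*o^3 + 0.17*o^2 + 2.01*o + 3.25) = -0.59*o^4 + 2.79*o^3 + 0.17*o^2 - 0.95*o + 0.92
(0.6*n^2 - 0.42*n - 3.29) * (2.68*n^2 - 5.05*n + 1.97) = 1.608*n^4 - 4.1556*n^3 - 5.5142*n^2 + 15.7871*n - 6.4813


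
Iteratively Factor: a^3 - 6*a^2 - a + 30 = (a + 2)*(a^2 - 8*a + 15) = (a - 3)*(a + 2)*(a - 5)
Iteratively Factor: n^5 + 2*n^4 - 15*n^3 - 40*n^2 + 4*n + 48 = (n + 2)*(n^4 - 15*n^2 - 10*n + 24) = (n + 2)^2*(n^3 - 2*n^2 - 11*n + 12) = (n + 2)^2*(n + 3)*(n^2 - 5*n + 4) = (n - 4)*(n + 2)^2*(n + 3)*(n - 1)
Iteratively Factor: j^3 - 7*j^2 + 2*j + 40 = (j - 5)*(j^2 - 2*j - 8) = (j - 5)*(j + 2)*(j - 4)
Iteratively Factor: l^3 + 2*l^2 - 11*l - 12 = (l + 1)*(l^2 + l - 12) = (l - 3)*(l + 1)*(l + 4)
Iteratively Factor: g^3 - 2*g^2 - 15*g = (g - 5)*(g^2 + 3*g) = g*(g - 5)*(g + 3)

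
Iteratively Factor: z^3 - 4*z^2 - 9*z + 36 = (z + 3)*(z^2 - 7*z + 12) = (z - 3)*(z + 3)*(z - 4)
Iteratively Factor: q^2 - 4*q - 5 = (q - 5)*(q + 1)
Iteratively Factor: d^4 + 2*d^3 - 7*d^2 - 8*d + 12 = (d - 2)*(d^3 + 4*d^2 + d - 6) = (d - 2)*(d + 3)*(d^2 + d - 2) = (d - 2)*(d - 1)*(d + 3)*(d + 2)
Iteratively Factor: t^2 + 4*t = (t)*(t + 4)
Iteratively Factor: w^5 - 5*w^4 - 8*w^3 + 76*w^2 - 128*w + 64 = (w - 1)*(w^4 - 4*w^3 - 12*w^2 + 64*w - 64) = (w - 2)*(w - 1)*(w^3 - 2*w^2 - 16*w + 32) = (w - 4)*(w - 2)*(w - 1)*(w^2 + 2*w - 8) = (w - 4)*(w - 2)^2*(w - 1)*(w + 4)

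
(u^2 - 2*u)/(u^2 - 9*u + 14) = u/(u - 7)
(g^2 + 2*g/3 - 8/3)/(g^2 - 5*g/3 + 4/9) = 3*(g + 2)/(3*g - 1)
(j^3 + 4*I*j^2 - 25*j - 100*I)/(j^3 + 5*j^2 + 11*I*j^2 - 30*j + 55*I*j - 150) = (j^2 + j*(-5 + 4*I) - 20*I)/(j^2 + 11*I*j - 30)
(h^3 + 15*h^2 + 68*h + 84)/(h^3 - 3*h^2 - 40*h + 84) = (h^2 + 9*h + 14)/(h^2 - 9*h + 14)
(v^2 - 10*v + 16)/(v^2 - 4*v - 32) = (v - 2)/(v + 4)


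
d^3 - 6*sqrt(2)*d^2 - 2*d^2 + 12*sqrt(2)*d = d*(d - 2)*(d - 6*sqrt(2))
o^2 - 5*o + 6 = (o - 3)*(o - 2)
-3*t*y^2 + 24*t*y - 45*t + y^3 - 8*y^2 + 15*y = (-3*t + y)*(y - 5)*(y - 3)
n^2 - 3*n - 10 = (n - 5)*(n + 2)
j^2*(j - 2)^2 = j^4 - 4*j^3 + 4*j^2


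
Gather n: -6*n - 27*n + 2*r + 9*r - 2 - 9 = -33*n + 11*r - 11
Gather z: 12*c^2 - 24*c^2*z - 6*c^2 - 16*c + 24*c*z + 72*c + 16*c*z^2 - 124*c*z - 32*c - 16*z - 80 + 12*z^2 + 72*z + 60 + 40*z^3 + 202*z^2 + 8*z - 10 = 6*c^2 + 24*c + 40*z^3 + z^2*(16*c + 214) + z*(-24*c^2 - 100*c + 64) - 30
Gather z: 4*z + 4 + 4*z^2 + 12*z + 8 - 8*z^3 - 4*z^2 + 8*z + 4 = -8*z^3 + 24*z + 16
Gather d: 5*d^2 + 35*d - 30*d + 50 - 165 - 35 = 5*d^2 + 5*d - 150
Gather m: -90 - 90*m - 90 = -90*m - 180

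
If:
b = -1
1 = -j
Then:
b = -1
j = -1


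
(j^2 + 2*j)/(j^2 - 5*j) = (j + 2)/(j - 5)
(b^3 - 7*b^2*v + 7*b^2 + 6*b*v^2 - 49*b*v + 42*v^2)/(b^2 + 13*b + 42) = (b^2 - 7*b*v + 6*v^2)/(b + 6)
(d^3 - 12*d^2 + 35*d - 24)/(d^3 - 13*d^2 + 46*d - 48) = (d - 1)/(d - 2)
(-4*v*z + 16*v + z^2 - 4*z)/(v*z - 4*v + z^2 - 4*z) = (-4*v + z)/(v + z)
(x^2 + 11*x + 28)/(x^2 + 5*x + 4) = (x + 7)/(x + 1)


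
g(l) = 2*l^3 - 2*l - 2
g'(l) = 6*l^2 - 2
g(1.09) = -1.59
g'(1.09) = 5.13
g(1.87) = 7.34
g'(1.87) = 18.98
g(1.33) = 0.05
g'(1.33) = 8.61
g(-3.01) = -50.52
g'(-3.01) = 52.36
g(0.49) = -2.74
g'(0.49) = -0.56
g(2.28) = 17.14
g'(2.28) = 29.19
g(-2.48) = -27.55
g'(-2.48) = 34.90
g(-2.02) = -14.44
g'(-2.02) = 22.48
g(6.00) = 418.00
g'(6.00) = 214.00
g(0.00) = -2.00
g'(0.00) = -2.00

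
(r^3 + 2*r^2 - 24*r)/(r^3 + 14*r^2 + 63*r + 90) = r*(r - 4)/(r^2 + 8*r + 15)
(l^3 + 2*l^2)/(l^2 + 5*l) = l*(l + 2)/(l + 5)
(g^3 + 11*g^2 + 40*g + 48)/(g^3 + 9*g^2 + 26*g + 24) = (g + 4)/(g + 2)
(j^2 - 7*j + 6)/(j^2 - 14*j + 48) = (j - 1)/(j - 8)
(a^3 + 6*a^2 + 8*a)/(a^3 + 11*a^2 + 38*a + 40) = a/(a + 5)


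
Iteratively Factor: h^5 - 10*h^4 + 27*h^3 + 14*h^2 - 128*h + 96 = (h + 2)*(h^4 - 12*h^3 + 51*h^2 - 88*h + 48) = (h - 4)*(h + 2)*(h^3 - 8*h^2 + 19*h - 12) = (h - 4)*(h - 1)*(h + 2)*(h^2 - 7*h + 12) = (h - 4)^2*(h - 1)*(h + 2)*(h - 3)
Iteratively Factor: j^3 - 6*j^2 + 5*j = (j - 1)*(j^2 - 5*j) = j*(j - 1)*(j - 5)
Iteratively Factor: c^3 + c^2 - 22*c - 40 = (c + 2)*(c^2 - c - 20) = (c + 2)*(c + 4)*(c - 5)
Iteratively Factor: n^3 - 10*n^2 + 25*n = (n)*(n^2 - 10*n + 25) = n*(n - 5)*(n - 5)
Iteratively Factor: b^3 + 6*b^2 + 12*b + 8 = (b + 2)*(b^2 + 4*b + 4) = (b + 2)^2*(b + 2)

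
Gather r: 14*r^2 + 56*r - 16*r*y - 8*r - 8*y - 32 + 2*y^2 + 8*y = 14*r^2 + r*(48 - 16*y) + 2*y^2 - 32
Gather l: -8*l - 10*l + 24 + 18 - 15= 27 - 18*l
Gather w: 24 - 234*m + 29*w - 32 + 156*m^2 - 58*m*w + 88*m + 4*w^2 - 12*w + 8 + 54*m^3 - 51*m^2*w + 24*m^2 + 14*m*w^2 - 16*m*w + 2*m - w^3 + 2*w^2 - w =54*m^3 + 180*m^2 - 144*m - w^3 + w^2*(14*m + 6) + w*(-51*m^2 - 74*m + 16)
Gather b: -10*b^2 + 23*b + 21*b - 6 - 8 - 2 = -10*b^2 + 44*b - 16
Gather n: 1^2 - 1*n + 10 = 11 - n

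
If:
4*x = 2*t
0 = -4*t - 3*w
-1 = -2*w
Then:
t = -3/8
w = 1/2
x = -3/16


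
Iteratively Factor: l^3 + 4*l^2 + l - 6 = (l + 2)*(l^2 + 2*l - 3) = (l - 1)*(l + 2)*(l + 3)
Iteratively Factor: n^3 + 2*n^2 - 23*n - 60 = (n + 4)*(n^2 - 2*n - 15) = (n - 5)*(n + 4)*(n + 3)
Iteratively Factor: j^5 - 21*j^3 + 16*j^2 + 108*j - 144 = (j + 3)*(j^4 - 3*j^3 - 12*j^2 + 52*j - 48) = (j - 2)*(j + 3)*(j^3 - j^2 - 14*j + 24) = (j - 3)*(j - 2)*(j + 3)*(j^2 + 2*j - 8) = (j - 3)*(j - 2)^2*(j + 3)*(j + 4)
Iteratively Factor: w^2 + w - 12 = (w + 4)*(w - 3)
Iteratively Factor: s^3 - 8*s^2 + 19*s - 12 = (s - 4)*(s^2 - 4*s + 3) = (s - 4)*(s - 1)*(s - 3)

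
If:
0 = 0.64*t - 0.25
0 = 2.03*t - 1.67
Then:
No Solution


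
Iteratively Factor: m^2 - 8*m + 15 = (m - 3)*(m - 5)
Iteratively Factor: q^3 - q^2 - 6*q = (q + 2)*(q^2 - 3*q) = q*(q + 2)*(q - 3)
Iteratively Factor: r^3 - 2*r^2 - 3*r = (r - 3)*(r^2 + r) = r*(r - 3)*(r + 1)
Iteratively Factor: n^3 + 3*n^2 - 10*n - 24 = (n + 2)*(n^2 + n - 12) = (n + 2)*(n + 4)*(n - 3)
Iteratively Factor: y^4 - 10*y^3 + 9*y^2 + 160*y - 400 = (y + 4)*(y^3 - 14*y^2 + 65*y - 100) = (y - 4)*(y + 4)*(y^2 - 10*y + 25) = (y - 5)*(y - 4)*(y + 4)*(y - 5)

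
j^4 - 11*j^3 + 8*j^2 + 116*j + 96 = (j - 8)*(j - 6)*(j + 1)*(j + 2)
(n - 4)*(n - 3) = n^2 - 7*n + 12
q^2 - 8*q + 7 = (q - 7)*(q - 1)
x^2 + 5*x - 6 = (x - 1)*(x + 6)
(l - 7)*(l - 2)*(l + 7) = l^3 - 2*l^2 - 49*l + 98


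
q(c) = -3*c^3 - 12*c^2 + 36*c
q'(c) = -9*c^2 - 24*c + 36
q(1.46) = 17.64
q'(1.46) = -18.22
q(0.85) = 20.09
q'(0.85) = 9.10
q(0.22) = 7.31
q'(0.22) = 30.28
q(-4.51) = -131.24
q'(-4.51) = -38.82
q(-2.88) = -131.55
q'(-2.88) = 30.47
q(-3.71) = -145.53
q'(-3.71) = 1.16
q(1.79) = 8.78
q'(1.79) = -35.80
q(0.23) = 7.61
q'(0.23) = 30.00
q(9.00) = -2835.00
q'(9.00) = -909.00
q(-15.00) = 6885.00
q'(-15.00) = -1629.00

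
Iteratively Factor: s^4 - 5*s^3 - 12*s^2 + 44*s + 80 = (s + 2)*(s^3 - 7*s^2 + 2*s + 40) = (s - 4)*(s + 2)*(s^2 - 3*s - 10) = (s - 5)*(s - 4)*(s + 2)*(s + 2)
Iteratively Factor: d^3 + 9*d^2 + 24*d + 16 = (d + 4)*(d^2 + 5*d + 4) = (d + 1)*(d + 4)*(d + 4)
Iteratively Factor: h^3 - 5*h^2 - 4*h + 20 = (h - 2)*(h^2 - 3*h - 10) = (h - 2)*(h + 2)*(h - 5)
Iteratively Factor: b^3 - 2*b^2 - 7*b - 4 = (b - 4)*(b^2 + 2*b + 1) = (b - 4)*(b + 1)*(b + 1)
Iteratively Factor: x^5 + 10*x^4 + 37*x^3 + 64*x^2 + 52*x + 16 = (x + 1)*(x^4 + 9*x^3 + 28*x^2 + 36*x + 16) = (x + 1)*(x + 2)*(x^3 + 7*x^2 + 14*x + 8) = (x + 1)*(x + 2)*(x + 4)*(x^2 + 3*x + 2) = (x + 1)*(x + 2)^2*(x + 4)*(x + 1)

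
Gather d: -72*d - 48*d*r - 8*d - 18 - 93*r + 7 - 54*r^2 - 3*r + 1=d*(-48*r - 80) - 54*r^2 - 96*r - 10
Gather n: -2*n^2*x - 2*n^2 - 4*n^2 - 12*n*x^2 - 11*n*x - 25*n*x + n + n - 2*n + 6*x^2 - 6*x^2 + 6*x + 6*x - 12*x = n^2*(-2*x - 6) + n*(-12*x^2 - 36*x)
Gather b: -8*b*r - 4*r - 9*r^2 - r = -8*b*r - 9*r^2 - 5*r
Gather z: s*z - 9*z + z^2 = z^2 + z*(s - 9)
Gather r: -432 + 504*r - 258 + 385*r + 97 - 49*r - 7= 840*r - 600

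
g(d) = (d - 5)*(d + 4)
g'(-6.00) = -13.00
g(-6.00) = 22.00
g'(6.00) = 11.00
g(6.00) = 10.00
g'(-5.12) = -11.24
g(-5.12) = 11.33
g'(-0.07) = -1.14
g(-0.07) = -19.93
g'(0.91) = 0.82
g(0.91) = -20.08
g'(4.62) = 8.24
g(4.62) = -3.28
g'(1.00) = 1.00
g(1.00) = -20.00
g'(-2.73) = -6.46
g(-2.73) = -9.82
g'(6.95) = 12.90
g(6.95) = 21.35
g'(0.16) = -0.68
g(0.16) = -20.13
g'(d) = 2*d - 1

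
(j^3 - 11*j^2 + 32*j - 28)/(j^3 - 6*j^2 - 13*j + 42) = (j - 2)/(j + 3)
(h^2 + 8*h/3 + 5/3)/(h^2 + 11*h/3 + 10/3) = (h + 1)/(h + 2)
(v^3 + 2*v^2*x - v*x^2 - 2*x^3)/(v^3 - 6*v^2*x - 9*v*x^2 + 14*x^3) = (-v - x)/(-v + 7*x)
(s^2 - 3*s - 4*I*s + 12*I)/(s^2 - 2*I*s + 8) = (s - 3)/(s + 2*I)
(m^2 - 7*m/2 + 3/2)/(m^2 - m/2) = (m - 3)/m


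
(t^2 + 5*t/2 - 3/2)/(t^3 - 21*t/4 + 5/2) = 2*(t + 3)/(2*t^2 + t - 10)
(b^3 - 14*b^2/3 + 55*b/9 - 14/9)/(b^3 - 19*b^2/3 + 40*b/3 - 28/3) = (b - 1/3)/(b - 2)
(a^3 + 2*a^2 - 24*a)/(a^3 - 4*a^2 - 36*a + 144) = a/(a - 6)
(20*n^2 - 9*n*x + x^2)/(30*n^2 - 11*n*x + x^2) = (-4*n + x)/(-6*n + x)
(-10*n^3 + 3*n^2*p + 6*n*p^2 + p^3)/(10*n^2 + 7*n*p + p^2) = -n + p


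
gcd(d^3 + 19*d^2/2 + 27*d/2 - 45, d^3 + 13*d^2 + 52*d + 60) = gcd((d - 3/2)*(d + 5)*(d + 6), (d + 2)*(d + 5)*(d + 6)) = d^2 + 11*d + 30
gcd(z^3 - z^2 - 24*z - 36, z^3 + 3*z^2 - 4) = z + 2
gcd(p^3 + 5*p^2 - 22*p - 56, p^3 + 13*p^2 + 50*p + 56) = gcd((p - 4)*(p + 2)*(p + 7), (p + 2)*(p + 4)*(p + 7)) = p^2 + 9*p + 14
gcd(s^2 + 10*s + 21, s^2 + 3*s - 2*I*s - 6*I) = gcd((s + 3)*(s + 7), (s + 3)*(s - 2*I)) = s + 3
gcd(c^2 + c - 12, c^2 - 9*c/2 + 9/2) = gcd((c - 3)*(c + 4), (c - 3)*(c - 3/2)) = c - 3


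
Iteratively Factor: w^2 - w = (w)*(w - 1)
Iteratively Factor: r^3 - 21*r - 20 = (r + 1)*(r^2 - r - 20) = (r - 5)*(r + 1)*(r + 4)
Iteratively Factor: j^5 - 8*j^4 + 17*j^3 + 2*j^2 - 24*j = (j + 1)*(j^4 - 9*j^3 + 26*j^2 - 24*j) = (j - 2)*(j + 1)*(j^3 - 7*j^2 + 12*j) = (j - 3)*(j - 2)*(j + 1)*(j^2 - 4*j) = (j - 4)*(j - 3)*(j - 2)*(j + 1)*(j)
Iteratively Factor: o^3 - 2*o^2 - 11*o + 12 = (o - 4)*(o^2 + 2*o - 3) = (o - 4)*(o - 1)*(o + 3)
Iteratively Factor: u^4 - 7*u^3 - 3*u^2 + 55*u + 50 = (u + 1)*(u^3 - 8*u^2 + 5*u + 50) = (u - 5)*(u + 1)*(u^2 - 3*u - 10) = (u - 5)*(u + 1)*(u + 2)*(u - 5)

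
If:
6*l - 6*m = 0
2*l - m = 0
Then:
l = 0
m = 0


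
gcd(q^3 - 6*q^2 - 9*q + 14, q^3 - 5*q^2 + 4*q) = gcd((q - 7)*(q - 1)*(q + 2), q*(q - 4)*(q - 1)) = q - 1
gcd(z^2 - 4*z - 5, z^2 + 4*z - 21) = 1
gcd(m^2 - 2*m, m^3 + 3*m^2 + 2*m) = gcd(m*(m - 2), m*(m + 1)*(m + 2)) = m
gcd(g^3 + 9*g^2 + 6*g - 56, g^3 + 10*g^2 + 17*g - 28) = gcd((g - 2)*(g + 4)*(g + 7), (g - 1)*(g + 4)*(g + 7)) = g^2 + 11*g + 28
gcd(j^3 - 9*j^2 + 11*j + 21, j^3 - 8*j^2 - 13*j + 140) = j - 7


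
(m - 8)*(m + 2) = m^2 - 6*m - 16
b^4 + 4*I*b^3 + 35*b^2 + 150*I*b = b*(b - 6*I)*(b + 5*I)^2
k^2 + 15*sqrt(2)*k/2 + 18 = (k + 3*sqrt(2)/2)*(k + 6*sqrt(2))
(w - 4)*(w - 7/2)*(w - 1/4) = w^3 - 31*w^2/4 + 127*w/8 - 7/2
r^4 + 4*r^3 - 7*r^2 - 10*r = r*(r - 2)*(r + 1)*(r + 5)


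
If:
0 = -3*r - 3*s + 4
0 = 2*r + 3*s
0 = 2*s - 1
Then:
No Solution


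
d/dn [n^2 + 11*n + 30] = 2*n + 11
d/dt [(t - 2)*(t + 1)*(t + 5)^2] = 4*t^3 + 27*t^2 + 26*t - 45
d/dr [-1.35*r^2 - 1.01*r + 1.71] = -2.7*r - 1.01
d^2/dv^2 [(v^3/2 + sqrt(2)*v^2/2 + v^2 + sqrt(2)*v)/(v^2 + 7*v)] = 5*(7 - sqrt(2))/(v^3 + 21*v^2 + 147*v + 343)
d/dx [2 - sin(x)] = -cos(x)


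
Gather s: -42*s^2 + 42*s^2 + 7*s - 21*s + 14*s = 0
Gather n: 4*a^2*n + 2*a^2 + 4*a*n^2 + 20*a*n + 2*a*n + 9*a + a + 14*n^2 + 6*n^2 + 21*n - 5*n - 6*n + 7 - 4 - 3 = 2*a^2 + 10*a + n^2*(4*a + 20) + n*(4*a^2 + 22*a + 10)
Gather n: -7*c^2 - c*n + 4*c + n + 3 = -7*c^2 + 4*c + n*(1 - c) + 3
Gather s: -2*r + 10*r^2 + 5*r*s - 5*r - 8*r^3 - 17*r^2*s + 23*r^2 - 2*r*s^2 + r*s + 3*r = -8*r^3 + 33*r^2 - 2*r*s^2 - 4*r + s*(-17*r^2 + 6*r)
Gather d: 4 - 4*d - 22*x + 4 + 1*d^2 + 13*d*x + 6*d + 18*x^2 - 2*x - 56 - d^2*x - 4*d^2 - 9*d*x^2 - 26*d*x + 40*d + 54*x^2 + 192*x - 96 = d^2*(-x - 3) + d*(-9*x^2 - 13*x + 42) + 72*x^2 + 168*x - 144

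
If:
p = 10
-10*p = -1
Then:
No Solution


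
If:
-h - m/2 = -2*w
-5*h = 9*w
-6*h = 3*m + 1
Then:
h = 3/20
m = -19/30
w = -1/12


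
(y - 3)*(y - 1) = y^2 - 4*y + 3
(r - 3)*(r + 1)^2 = r^3 - r^2 - 5*r - 3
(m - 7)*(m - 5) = m^2 - 12*m + 35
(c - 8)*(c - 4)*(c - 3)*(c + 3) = c^4 - 12*c^3 + 23*c^2 + 108*c - 288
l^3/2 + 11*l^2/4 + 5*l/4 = l*(l/2 + 1/4)*(l + 5)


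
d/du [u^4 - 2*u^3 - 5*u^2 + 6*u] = 4*u^3 - 6*u^2 - 10*u + 6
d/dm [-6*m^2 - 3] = -12*m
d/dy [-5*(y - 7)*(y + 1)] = 30 - 10*y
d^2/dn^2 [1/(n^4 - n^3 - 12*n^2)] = 2*(-(-4*n^2 + 3*n + 24)^2 + 3*(-2*n^2 + n + 4)*(-n^2 + n + 12))/(n^4*(-n^2 + n + 12)^3)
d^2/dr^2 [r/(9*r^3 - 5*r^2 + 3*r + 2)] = 2*(r*(27*r^2 - 10*r + 3)^2 + (-27*r^2 - r*(27*r - 5) + 10*r - 3)*(9*r^3 - 5*r^2 + 3*r + 2))/(9*r^3 - 5*r^2 + 3*r + 2)^3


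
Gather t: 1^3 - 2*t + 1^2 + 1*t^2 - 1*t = t^2 - 3*t + 2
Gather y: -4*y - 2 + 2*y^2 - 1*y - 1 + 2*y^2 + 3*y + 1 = 4*y^2 - 2*y - 2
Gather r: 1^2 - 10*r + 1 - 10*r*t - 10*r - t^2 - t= r*(-10*t - 20) - t^2 - t + 2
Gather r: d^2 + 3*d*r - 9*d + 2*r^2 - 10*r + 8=d^2 - 9*d + 2*r^2 + r*(3*d - 10) + 8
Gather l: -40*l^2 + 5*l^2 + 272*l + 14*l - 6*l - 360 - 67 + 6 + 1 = -35*l^2 + 280*l - 420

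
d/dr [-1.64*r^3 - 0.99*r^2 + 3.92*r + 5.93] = -4.92*r^2 - 1.98*r + 3.92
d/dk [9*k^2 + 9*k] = 18*k + 9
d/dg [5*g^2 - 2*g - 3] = 10*g - 2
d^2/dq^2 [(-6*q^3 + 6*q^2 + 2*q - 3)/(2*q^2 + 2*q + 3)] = 4*(-2*q^3 - 126*q^2 - 117*q + 24)/(8*q^6 + 24*q^5 + 60*q^4 + 80*q^3 + 90*q^2 + 54*q + 27)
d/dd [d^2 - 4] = 2*d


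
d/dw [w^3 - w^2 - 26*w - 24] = 3*w^2 - 2*w - 26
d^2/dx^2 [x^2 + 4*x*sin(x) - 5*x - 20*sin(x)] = -4*x*sin(x) + 20*sin(x) + 8*cos(x) + 2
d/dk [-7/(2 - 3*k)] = -21/(3*k - 2)^2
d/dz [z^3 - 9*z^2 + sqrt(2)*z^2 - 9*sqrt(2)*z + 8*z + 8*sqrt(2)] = 3*z^2 - 18*z + 2*sqrt(2)*z - 9*sqrt(2) + 8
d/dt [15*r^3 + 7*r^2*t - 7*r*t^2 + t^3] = 7*r^2 - 14*r*t + 3*t^2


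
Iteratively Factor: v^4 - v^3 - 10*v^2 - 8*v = (v + 2)*(v^3 - 3*v^2 - 4*v) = (v - 4)*(v + 2)*(v^2 + v) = (v - 4)*(v + 1)*(v + 2)*(v)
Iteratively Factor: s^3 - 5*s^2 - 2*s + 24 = (s + 2)*(s^2 - 7*s + 12) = (s - 4)*(s + 2)*(s - 3)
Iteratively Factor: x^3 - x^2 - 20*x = (x - 5)*(x^2 + 4*x) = (x - 5)*(x + 4)*(x)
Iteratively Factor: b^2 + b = (b + 1)*(b)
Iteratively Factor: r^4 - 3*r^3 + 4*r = (r)*(r^3 - 3*r^2 + 4) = r*(r + 1)*(r^2 - 4*r + 4) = r*(r - 2)*(r + 1)*(r - 2)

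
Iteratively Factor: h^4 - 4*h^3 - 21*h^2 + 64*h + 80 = (h + 1)*(h^3 - 5*h^2 - 16*h + 80) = (h + 1)*(h + 4)*(h^2 - 9*h + 20) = (h - 4)*(h + 1)*(h + 4)*(h - 5)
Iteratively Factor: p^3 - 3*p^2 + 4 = (p + 1)*(p^2 - 4*p + 4) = (p - 2)*(p + 1)*(p - 2)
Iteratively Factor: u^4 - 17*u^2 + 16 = (u + 4)*(u^3 - 4*u^2 - u + 4) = (u - 1)*(u + 4)*(u^2 - 3*u - 4) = (u - 4)*(u - 1)*(u + 4)*(u + 1)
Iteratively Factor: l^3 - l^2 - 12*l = (l)*(l^2 - l - 12) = l*(l - 4)*(l + 3)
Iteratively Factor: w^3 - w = (w + 1)*(w^2 - w) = (w - 1)*(w + 1)*(w)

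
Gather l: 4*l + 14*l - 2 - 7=18*l - 9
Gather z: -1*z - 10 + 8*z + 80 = 7*z + 70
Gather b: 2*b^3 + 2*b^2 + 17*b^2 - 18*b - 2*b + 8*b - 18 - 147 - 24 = 2*b^3 + 19*b^2 - 12*b - 189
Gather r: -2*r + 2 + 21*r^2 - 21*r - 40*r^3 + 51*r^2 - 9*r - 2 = -40*r^3 + 72*r^2 - 32*r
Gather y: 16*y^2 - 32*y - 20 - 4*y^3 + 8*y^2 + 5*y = -4*y^3 + 24*y^2 - 27*y - 20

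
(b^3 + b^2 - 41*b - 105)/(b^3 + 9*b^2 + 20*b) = (b^2 - 4*b - 21)/(b*(b + 4))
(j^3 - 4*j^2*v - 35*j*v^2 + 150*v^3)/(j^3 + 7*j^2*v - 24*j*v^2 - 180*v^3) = (j - 5*v)/(j + 6*v)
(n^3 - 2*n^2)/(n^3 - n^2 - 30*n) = n*(2 - n)/(-n^2 + n + 30)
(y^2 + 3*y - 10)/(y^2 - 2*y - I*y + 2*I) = (y + 5)/(y - I)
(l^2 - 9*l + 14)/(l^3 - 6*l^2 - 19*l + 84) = (l - 2)/(l^2 + l - 12)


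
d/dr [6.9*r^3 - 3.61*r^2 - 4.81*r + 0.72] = 20.7*r^2 - 7.22*r - 4.81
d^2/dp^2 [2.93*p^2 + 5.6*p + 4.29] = 5.86000000000000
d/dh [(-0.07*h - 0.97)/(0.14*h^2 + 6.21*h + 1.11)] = (0.0098*h^2 + 0.2716*h + 5.946)/(0.0196*h^4 + 1.7388*h^3 + 38.8749*h^2 + 13.7862*h + 1.2321)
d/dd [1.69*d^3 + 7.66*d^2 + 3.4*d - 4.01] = 5.07*d^2 + 15.32*d + 3.4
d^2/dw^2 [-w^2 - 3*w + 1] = -2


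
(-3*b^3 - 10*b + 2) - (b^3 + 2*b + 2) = -4*b^3 - 12*b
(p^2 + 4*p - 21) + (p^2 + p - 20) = 2*p^2 + 5*p - 41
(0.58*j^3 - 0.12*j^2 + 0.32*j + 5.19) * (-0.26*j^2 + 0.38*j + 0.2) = -0.1508*j^5 + 0.2516*j^4 - 0.0128*j^3 - 1.2518*j^2 + 2.0362*j + 1.038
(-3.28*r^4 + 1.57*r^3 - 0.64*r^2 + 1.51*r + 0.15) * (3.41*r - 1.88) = -11.1848*r^5 + 11.5201*r^4 - 5.134*r^3 + 6.3523*r^2 - 2.3273*r - 0.282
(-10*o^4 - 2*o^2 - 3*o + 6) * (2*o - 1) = -20*o^5 + 10*o^4 - 4*o^3 - 4*o^2 + 15*o - 6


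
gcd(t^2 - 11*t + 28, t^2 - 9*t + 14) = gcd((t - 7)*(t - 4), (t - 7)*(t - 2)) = t - 7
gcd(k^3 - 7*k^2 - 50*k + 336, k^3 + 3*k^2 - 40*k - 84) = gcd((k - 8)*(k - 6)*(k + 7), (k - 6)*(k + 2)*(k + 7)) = k^2 + k - 42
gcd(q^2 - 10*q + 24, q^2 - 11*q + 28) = q - 4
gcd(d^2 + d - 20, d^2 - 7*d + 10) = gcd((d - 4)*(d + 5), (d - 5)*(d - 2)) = 1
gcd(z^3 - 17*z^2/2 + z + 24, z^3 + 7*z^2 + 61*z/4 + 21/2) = z + 3/2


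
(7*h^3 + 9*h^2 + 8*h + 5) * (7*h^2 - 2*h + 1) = 49*h^5 + 49*h^4 + 45*h^3 + 28*h^2 - 2*h + 5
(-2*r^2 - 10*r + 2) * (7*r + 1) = -14*r^3 - 72*r^2 + 4*r + 2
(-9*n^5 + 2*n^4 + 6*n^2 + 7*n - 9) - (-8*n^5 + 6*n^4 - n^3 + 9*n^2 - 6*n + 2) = -n^5 - 4*n^4 + n^3 - 3*n^2 + 13*n - 11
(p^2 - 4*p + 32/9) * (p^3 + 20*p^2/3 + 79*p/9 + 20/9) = p^5 + 8*p^4/3 - 43*p^3/3 - 248*p^2/27 + 1808*p/81 + 640/81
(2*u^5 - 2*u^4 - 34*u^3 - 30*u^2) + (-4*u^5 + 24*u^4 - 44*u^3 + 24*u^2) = -2*u^5 + 22*u^4 - 78*u^3 - 6*u^2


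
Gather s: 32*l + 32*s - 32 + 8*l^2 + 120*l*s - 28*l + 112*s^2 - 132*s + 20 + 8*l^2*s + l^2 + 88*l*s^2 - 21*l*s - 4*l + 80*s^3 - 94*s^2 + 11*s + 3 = 9*l^2 + 80*s^3 + s^2*(88*l + 18) + s*(8*l^2 + 99*l - 89) - 9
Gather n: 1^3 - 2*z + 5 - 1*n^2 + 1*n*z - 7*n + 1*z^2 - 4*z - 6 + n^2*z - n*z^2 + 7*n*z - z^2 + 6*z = n^2*(z - 1) + n*(-z^2 + 8*z - 7)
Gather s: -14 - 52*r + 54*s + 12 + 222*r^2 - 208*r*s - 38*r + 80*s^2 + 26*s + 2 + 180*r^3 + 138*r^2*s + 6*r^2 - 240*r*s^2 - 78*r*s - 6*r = 180*r^3 + 228*r^2 - 96*r + s^2*(80 - 240*r) + s*(138*r^2 - 286*r + 80)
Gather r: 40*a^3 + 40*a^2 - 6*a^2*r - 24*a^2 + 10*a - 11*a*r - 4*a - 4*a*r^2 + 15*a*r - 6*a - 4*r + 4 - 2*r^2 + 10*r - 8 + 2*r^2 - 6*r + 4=40*a^3 + 16*a^2 - 4*a*r^2 + r*(-6*a^2 + 4*a)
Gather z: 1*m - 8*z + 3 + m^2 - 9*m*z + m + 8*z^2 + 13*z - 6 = m^2 + 2*m + 8*z^2 + z*(5 - 9*m) - 3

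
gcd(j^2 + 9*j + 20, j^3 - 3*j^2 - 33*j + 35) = j + 5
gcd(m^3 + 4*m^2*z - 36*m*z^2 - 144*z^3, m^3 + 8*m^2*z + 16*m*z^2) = m + 4*z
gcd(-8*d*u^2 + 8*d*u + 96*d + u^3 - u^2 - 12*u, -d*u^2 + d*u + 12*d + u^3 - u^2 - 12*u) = u^2 - u - 12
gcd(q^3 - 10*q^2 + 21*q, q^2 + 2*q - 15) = q - 3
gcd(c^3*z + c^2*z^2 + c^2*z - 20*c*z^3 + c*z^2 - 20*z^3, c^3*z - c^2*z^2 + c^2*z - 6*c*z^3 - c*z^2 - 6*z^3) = c*z + z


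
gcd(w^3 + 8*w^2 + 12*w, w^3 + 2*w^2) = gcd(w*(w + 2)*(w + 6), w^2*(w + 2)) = w^2 + 2*w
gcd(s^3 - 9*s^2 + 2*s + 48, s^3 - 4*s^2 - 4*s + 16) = s + 2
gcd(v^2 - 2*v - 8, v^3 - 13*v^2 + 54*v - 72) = v - 4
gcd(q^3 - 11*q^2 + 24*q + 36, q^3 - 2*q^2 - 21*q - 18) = q^2 - 5*q - 6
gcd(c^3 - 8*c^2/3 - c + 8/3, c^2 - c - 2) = c + 1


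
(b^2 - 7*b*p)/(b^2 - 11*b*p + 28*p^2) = b/(b - 4*p)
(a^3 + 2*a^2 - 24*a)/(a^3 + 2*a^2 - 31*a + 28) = a*(a + 6)/(a^2 + 6*a - 7)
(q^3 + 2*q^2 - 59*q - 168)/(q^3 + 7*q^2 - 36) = (q^2 - q - 56)/(q^2 + 4*q - 12)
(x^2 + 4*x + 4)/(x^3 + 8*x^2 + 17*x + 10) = (x + 2)/(x^2 + 6*x + 5)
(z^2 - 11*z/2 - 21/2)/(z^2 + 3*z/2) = (z - 7)/z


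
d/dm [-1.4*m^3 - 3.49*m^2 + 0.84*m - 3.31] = -4.2*m^2 - 6.98*m + 0.84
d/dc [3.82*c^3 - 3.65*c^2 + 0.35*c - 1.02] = 11.46*c^2 - 7.3*c + 0.35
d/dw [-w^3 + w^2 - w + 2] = -3*w^2 + 2*w - 1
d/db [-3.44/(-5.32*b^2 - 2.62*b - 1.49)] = (-36.6016*b - 9.0128)/(5.32*b^2 + 2.62*b + 1.49)^2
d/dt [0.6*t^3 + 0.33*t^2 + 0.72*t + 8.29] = 1.8*t^2 + 0.66*t + 0.72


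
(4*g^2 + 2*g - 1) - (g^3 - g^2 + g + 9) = -g^3 + 5*g^2 + g - 10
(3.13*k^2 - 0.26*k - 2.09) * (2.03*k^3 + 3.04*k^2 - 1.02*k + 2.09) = 6.3539*k^5 + 8.9874*k^4 - 8.2257*k^3 + 0.4533*k^2 + 1.5884*k - 4.3681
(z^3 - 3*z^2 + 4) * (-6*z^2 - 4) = -6*z^5 + 18*z^4 - 4*z^3 - 12*z^2 - 16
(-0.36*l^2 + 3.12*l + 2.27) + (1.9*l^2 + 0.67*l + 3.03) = 1.54*l^2 + 3.79*l + 5.3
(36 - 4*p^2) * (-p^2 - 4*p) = 4*p^4 + 16*p^3 - 36*p^2 - 144*p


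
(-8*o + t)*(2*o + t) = -16*o^2 - 6*o*t + t^2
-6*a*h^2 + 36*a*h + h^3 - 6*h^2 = h*(-6*a + h)*(h - 6)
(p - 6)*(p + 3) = p^2 - 3*p - 18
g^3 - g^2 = g^2*(g - 1)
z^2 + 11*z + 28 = (z + 4)*(z + 7)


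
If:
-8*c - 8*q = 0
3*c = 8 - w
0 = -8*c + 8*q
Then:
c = 0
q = 0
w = 8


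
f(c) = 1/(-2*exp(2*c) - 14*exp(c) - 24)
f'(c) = (4*exp(2*c) + 14*exp(c))/(-2*exp(2*c) - 14*exp(c) - 24)^2 = (exp(c) + 7/2)*exp(c)/(exp(2*c) + 7*exp(c) + 12)^2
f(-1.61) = -0.04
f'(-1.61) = 0.00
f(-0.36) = -0.03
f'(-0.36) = 0.01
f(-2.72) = -0.04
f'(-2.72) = 0.00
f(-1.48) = -0.04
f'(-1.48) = 0.00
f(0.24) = -0.02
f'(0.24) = 0.01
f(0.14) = -0.02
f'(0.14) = 0.01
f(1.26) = -0.01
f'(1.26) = 0.01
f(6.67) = -0.00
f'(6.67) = 0.00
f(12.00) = 0.00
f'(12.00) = 0.00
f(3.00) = 0.00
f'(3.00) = 0.00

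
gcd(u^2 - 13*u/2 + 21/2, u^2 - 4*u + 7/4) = u - 7/2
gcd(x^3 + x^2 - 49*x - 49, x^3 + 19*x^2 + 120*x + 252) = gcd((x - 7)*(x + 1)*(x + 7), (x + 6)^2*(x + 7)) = x + 7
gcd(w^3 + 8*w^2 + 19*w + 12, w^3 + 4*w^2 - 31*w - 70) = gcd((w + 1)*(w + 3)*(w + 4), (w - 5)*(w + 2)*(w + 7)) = 1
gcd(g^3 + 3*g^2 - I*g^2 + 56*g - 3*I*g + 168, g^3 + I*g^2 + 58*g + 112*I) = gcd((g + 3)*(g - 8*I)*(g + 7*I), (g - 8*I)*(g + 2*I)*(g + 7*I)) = g^2 - I*g + 56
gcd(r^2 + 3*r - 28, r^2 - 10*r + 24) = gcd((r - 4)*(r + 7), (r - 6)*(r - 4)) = r - 4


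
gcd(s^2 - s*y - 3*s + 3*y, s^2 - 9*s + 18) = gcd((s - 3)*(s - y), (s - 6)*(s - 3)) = s - 3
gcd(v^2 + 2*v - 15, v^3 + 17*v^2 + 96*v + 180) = v + 5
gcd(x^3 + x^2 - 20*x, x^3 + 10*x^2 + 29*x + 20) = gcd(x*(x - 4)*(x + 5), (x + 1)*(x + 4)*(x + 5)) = x + 5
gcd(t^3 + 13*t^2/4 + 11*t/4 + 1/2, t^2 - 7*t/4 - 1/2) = t + 1/4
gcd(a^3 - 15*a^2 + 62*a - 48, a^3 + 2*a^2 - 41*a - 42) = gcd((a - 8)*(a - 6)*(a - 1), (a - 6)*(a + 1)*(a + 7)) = a - 6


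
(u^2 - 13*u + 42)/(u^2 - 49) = (u - 6)/(u + 7)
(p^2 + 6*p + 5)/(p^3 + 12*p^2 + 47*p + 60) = (p + 1)/(p^2 + 7*p + 12)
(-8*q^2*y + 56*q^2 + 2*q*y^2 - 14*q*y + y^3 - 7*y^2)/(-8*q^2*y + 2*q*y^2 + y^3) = (y - 7)/y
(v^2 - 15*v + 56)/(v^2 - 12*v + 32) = (v - 7)/(v - 4)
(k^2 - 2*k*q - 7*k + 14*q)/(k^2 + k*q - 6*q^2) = (k - 7)/(k + 3*q)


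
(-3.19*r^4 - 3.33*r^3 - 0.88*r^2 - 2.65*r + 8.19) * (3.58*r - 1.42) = -11.4202*r^5 - 7.3916*r^4 + 1.5782*r^3 - 8.2374*r^2 + 33.0832*r - 11.6298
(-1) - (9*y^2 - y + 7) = -9*y^2 + y - 8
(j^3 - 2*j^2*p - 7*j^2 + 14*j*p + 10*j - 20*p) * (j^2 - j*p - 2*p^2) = j^5 - 3*j^4*p - 7*j^4 + 21*j^3*p + 10*j^3 + 4*j^2*p^3 - 30*j^2*p - 28*j*p^3 + 40*p^3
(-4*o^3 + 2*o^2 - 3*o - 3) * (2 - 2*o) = 8*o^4 - 12*o^3 + 10*o^2 - 6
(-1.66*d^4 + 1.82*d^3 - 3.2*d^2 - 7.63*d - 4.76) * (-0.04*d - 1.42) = 0.0664*d^5 + 2.2844*d^4 - 2.4564*d^3 + 4.8492*d^2 + 11.025*d + 6.7592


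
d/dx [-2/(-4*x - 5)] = -8/(4*x + 5)^2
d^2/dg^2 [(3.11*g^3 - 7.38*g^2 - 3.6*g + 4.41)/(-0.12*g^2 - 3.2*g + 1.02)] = (-1.77635683940025e-15*g^4 - 70.018288*g^3 + 65.9450880000001*g^2 - 26.930664*g - 52.539264)/(0.001728*g^6 + 0.13824*g^5 + 3.642336*g^4 + 30.41792*g^3 - 30.959856*g^2 + 9.98784*g - 1.061208)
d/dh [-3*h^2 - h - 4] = -6*h - 1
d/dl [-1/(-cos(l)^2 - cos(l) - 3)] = (2*cos(l) + 1)*sin(l)/(cos(l)^2 + cos(l) + 3)^2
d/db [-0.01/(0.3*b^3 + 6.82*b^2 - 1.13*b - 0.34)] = (0.009*b^2 + 0.1364*b - 0.0113)/(0.3*b^3 + 6.82*b^2 - 1.13*b - 0.34)^2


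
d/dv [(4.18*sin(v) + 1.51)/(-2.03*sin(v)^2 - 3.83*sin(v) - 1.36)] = (8.4854*sin(v)^2 + 6.1306*sin(v) + 0.0985000000000005)*cos(v)/(4.1209*sin(v)^4 + 15.5498*sin(v)^3 + 20.1905*sin(v)^2 + 10.4176*sin(v) + 1.8496)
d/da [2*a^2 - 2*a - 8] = 4*a - 2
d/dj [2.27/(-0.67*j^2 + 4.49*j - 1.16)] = (3.0418*j - 10.1923)/(0.67*j^2 - 4.49*j + 1.16)^2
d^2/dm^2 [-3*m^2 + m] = -6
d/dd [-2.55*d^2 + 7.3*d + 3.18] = 7.3 - 5.1*d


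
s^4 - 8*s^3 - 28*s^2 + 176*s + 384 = (s - 8)*(s - 6)*(s + 2)*(s + 4)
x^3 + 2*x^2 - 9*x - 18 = (x - 3)*(x + 2)*(x + 3)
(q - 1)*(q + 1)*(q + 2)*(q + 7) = q^4 + 9*q^3 + 13*q^2 - 9*q - 14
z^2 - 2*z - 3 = (z - 3)*(z + 1)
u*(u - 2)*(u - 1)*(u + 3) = u^4 - 7*u^2 + 6*u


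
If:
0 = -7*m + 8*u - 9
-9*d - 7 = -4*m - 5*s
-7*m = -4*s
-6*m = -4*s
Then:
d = -7/9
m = 0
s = 0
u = 9/8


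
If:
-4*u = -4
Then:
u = 1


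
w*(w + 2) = w^2 + 2*w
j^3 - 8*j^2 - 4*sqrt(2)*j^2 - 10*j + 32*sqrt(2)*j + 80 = (j - 8)*(j - 5*sqrt(2))*(j + sqrt(2))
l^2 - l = l*(l - 1)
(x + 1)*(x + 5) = x^2 + 6*x + 5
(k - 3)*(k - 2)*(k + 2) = k^3 - 3*k^2 - 4*k + 12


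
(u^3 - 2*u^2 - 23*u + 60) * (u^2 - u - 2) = u^5 - 3*u^4 - 23*u^3 + 87*u^2 - 14*u - 120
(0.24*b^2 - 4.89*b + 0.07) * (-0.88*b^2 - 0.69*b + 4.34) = -0.2112*b^4 + 4.1376*b^3 + 4.3541*b^2 - 21.2709*b + 0.3038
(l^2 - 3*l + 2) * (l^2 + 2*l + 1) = l^4 - l^3 - 3*l^2 + l + 2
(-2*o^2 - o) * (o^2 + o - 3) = -2*o^4 - 3*o^3 + 5*o^2 + 3*o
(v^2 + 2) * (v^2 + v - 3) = v^4 + v^3 - v^2 + 2*v - 6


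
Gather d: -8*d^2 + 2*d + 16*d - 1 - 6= -8*d^2 + 18*d - 7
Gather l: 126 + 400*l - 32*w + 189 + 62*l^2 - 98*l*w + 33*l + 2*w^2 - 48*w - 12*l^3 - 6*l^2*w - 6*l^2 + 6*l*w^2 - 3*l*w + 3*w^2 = -12*l^3 + l^2*(56 - 6*w) + l*(6*w^2 - 101*w + 433) + 5*w^2 - 80*w + 315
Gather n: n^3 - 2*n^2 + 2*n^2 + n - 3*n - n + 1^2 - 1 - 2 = n^3 - 3*n - 2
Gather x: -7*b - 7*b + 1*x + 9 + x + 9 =-14*b + 2*x + 18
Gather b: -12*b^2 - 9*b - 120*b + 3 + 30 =-12*b^2 - 129*b + 33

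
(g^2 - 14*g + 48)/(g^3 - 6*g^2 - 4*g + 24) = (g - 8)/(g^2 - 4)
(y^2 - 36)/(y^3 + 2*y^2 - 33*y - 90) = (y + 6)/(y^2 + 8*y + 15)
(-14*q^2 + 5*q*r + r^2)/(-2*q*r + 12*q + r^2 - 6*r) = (7*q + r)/(r - 6)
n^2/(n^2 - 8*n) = n/(n - 8)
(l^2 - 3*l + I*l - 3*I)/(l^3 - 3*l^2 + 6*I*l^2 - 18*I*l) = (l + I)/(l*(l + 6*I))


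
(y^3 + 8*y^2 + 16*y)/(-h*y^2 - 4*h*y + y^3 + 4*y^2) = (y + 4)/(-h + y)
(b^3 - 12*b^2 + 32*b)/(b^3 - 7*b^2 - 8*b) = (b - 4)/(b + 1)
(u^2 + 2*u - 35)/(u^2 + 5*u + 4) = (u^2 + 2*u - 35)/(u^2 + 5*u + 4)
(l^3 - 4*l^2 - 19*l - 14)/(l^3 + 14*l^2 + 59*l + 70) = (l^2 - 6*l - 7)/(l^2 + 12*l + 35)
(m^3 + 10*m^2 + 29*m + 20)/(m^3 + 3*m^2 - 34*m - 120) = (m + 1)/(m - 6)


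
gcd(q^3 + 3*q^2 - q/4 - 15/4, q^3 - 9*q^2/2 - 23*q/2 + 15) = q^2 + 3*q/2 - 5/2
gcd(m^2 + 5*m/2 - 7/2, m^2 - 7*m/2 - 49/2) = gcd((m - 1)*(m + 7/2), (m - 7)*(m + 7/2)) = m + 7/2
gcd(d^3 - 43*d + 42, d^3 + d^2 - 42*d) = d^2 + d - 42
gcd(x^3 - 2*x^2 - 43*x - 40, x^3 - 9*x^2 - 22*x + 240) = x^2 - 3*x - 40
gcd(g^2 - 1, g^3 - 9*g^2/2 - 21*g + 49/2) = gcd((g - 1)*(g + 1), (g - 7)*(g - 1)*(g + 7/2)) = g - 1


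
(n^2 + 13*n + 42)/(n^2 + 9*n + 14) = (n + 6)/(n + 2)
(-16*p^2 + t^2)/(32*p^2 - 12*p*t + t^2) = (-4*p - t)/(8*p - t)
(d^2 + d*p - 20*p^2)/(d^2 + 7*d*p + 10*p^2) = (d - 4*p)/(d + 2*p)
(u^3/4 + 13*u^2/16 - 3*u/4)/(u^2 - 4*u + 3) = u*(4*u^2 + 13*u - 12)/(16*(u^2 - 4*u + 3))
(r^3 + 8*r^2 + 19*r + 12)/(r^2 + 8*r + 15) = (r^2 + 5*r + 4)/(r + 5)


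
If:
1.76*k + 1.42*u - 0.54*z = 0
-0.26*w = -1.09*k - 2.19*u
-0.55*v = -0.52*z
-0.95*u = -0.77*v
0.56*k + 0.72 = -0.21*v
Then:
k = 9.29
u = -22.87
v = -28.21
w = -153.65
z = -29.84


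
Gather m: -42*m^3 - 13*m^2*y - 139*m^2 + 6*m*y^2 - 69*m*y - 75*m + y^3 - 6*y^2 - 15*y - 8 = -42*m^3 + m^2*(-13*y - 139) + m*(6*y^2 - 69*y - 75) + y^3 - 6*y^2 - 15*y - 8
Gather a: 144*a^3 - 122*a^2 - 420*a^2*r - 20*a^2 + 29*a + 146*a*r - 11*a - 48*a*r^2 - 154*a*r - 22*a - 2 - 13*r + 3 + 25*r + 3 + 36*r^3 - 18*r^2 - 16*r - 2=144*a^3 + a^2*(-420*r - 142) + a*(-48*r^2 - 8*r - 4) + 36*r^3 - 18*r^2 - 4*r + 2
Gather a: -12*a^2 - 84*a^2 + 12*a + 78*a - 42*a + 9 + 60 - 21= -96*a^2 + 48*a + 48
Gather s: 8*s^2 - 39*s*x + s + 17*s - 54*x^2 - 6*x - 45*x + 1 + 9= 8*s^2 + s*(18 - 39*x) - 54*x^2 - 51*x + 10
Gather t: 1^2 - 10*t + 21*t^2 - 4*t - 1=21*t^2 - 14*t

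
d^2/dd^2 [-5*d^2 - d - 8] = -10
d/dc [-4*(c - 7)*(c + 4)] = 12 - 8*c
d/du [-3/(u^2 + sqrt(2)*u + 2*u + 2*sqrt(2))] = 3*(2*u + sqrt(2) + 2)/(u^2 + sqrt(2)*u + 2*u + 2*sqrt(2))^2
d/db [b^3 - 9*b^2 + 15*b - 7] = 3*b^2 - 18*b + 15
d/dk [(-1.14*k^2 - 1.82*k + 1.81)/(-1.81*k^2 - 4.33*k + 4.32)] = (1.642*k^2 - 3.2974*k - 0.025100000000001)/(3.2761*k^4 + 15.6746*k^3 + 3.1105*k^2 - 37.4112*k + 18.6624)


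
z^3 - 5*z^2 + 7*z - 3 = (z - 3)*(z - 1)^2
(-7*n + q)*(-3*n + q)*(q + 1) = 21*n^2*q + 21*n^2 - 10*n*q^2 - 10*n*q + q^3 + q^2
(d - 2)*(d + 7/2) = d^2 + 3*d/2 - 7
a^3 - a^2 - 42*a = a*(a - 7)*(a + 6)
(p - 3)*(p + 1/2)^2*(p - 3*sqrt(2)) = p^4 - 3*sqrt(2)*p^3 - 2*p^3 - 11*p^2/4 + 6*sqrt(2)*p^2 - 3*p/4 + 33*sqrt(2)*p/4 + 9*sqrt(2)/4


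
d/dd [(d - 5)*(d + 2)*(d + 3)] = 3*d^2 - 19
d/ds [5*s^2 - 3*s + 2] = 10*s - 3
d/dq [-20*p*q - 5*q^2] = -20*p - 10*q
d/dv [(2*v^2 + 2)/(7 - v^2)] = 32*v/(v^2 - 7)^2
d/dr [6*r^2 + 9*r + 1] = 12*r + 9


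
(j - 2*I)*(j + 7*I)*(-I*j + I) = -I*j^3 + 5*j^2 + I*j^2 - 5*j - 14*I*j + 14*I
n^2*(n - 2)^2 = n^4 - 4*n^3 + 4*n^2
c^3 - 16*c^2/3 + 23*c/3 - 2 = (c - 3)*(c - 2)*(c - 1/3)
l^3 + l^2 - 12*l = l*(l - 3)*(l + 4)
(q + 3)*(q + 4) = q^2 + 7*q + 12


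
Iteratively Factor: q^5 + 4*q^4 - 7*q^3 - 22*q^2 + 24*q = (q - 1)*(q^4 + 5*q^3 - 2*q^2 - 24*q) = q*(q - 1)*(q^3 + 5*q^2 - 2*q - 24) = q*(q - 1)*(q + 3)*(q^2 + 2*q - 8) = q*(q - 2)*(q - 1)*(q + 3)*(q + 4)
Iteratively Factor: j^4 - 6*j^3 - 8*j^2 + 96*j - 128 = (j + 4)*(j^3 - 10*j^2 + 32*j - 32) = (j - 4)*(j + 4)*(j^2 - 6*j + 8) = (j - 4)^2*(j + 4)*(j - 2)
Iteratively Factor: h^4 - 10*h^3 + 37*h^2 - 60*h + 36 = (h - 3)*(h^3 - 7*h^2 + 16*h - 12) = (h - 3)*(h - 2)*(h^2 - 5*h + 6) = (h - 3)^2*(h - 2)*(h - 2)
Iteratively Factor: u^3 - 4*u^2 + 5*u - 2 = (u - 2)*(u^2 - 2*u + 1) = (u - 2)*(u - 1)*(u - 1)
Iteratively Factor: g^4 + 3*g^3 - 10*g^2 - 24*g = (g + 4)*(g^3 - g^2 - 6*g) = (g + 2)*(g + 4)*(g^2 - 3*g) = g*(g + 2)*(g + 4)*(g - 3)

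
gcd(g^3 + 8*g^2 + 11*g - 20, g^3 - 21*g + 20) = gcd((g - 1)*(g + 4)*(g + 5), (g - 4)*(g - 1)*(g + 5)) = g^2 + 4*g - 5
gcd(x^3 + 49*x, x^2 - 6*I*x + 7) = x - 7*I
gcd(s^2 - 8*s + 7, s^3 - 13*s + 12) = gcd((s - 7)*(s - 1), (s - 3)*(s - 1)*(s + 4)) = s - 1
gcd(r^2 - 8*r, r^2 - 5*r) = r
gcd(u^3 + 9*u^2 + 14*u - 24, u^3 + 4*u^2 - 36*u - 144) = u^2 + 10*u + 24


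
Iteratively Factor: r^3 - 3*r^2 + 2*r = (r - 2)*(r^2 - r) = r*(r - 2)*(r - 1)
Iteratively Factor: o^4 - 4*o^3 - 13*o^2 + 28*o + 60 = (o - 3)*(o^3 - o^2 - 16*o - 20) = (o - 5)*(o - 3)*(o^2 + 4*o + 4) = (o - 5)*(o - 3)*(o + 2)*(o + 2)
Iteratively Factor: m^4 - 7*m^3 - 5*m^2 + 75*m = (m + 3)*(m^3 - 10*m^2 + 25*m) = (m - 5)*(m + 3)*(m^2 - 5*m) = (m - 5)^2*(m + 3)*(m)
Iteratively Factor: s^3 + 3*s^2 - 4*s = (s + 4)*(s^2 - s) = s*(s + 4)*(s - 1)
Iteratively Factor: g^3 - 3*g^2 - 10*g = (g)*(g^2 - 3*g - 10) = g*(g - 5)*(g + 2)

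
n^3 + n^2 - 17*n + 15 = (n - 3)*(n - 1)*(n + 5)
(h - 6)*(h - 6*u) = h^2 - 6*h*u - 6*h + 36*u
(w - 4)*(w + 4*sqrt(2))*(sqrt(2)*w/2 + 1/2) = sqrt(2)*w^3/2 - 2*sqrt(2)*w^2 + 9*w^2/2 - 18*w + 2*sqrt(2)*w - 8*sqrt(2)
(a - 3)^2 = a^2 - 6*a + 9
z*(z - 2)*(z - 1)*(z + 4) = z^4 + z^3 - 10*z^2 + 8*z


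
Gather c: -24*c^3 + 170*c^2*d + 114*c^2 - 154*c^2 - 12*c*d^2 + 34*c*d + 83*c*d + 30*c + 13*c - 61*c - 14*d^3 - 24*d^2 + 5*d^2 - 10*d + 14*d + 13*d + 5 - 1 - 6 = -24*c^3 + c^2*(170*d - 40) + c*(-12*d^2 + 117*d - 18) - 14*d^3 - 19*d^2 + 17*d - 2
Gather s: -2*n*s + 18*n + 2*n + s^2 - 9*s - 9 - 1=20*n + s^2 + s*(-2*n - 9) - 10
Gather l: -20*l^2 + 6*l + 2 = -20*l^2 + 6*l + 2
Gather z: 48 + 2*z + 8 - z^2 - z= -z^2 + z + 56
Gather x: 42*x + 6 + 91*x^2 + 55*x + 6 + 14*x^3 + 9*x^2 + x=14*x^3 + 100*x^2 + 98*x + 12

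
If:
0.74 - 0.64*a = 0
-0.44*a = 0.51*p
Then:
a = 1.16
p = -1.00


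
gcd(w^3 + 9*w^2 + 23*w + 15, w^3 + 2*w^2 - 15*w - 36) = w + 3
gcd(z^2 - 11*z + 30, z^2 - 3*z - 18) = z - 6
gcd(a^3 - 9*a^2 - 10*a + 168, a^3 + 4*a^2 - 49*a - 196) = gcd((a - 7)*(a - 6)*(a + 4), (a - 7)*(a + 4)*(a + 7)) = a^2 - 3*a - 28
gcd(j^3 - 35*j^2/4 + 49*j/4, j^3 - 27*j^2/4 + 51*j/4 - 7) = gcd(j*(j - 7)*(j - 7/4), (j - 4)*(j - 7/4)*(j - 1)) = j - 7/4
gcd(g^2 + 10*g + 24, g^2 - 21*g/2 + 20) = 1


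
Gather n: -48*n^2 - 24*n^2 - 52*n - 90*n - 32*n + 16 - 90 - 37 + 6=-72*n^2 - 174*n - 105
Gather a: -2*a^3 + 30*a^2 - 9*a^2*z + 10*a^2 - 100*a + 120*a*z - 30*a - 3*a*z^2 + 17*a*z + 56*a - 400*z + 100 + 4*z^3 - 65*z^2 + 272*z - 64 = -2*a^3 + a^2*(40 - 9*z) + a*(-3*z^2 + 137*z - 74) + 4*z^3 - 65*z^2 - 128*z + 36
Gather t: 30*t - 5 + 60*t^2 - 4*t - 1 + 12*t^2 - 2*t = 72*t^2 + 24*t - 6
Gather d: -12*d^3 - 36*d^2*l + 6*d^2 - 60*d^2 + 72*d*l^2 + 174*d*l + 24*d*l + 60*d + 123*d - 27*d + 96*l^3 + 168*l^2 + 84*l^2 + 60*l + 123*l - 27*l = -12*d^3 + d^2*(-36*l - 54) + d*(72*l^2 + 198*l + 156) + 96*l^3 + 252*l^2 + 156*l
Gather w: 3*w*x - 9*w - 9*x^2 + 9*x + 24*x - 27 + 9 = w*(3*x - 9) - 9*x^2 + 33*x - 18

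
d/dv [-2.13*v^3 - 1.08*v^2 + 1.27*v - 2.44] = -6.39*v^2 - 2.16*v + 1.27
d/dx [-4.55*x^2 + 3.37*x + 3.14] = 3.37 - 9.1*x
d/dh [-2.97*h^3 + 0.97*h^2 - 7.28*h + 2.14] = -8.91*h^2 + 1.94*h - 7.28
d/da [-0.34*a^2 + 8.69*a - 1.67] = 8.69 - 0.68*a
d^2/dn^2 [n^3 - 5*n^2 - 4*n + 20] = 6*n - 10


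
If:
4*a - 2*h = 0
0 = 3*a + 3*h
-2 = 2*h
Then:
No Solution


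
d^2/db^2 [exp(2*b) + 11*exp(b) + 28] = (4*exp(b) + 11)*exp(b)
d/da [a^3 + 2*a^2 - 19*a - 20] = 3*a^2 + 4*a - 19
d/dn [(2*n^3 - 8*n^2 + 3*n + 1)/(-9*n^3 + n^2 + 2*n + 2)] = 2*(-35*n^4 + 31*n^3 + 10*n^2 - 17*n + 2)/(81*n^6 - 18*n^5 - 35*n^4 - 32*n^3 + 8*n^2 + 8*n + 4)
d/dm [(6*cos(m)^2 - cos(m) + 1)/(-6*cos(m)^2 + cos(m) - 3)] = 2*(12*cos(m) - 1)*sin(m)/(6*sin(m)^2 + cos(m) - 9)^2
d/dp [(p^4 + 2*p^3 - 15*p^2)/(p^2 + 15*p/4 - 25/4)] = 4*p*(8*p^2 - 27*p + 30)/(16*p^2 - 40*p + 25)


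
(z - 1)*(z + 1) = z^2 - 1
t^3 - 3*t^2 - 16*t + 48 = (t - 4)*(t - 3)*(t + 4)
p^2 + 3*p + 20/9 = (p + 4/3)*(p + 5/3)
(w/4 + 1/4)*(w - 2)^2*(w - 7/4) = w^4/4 - 19*w^3/16 + 21*w^2/16 + w - 7/4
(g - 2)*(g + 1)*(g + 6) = g^3 + 5*g^2 - 8*g - 12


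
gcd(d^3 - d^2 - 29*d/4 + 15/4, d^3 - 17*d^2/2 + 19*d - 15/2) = d^2 - 7*d/2 + 3/2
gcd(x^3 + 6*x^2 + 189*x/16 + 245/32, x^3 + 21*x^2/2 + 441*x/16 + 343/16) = x^2 + 7*x/2 + 49/16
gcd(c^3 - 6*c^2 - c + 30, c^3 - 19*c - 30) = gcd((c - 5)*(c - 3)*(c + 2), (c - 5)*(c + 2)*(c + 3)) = c^2 - 3*c - 10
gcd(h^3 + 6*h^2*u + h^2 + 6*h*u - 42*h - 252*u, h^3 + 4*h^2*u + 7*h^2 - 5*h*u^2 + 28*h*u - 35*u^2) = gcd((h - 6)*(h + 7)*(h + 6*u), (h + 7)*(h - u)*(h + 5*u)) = h + 7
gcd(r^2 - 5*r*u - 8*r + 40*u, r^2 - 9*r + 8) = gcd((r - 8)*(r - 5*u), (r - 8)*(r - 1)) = r - 8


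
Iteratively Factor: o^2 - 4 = (o - 2)*(o + 2)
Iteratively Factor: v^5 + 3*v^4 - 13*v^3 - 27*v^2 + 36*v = (v - 1)*(v^4 + 4*v^3 - 9*v^2 - 36*v) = v*(v - 1)*(v^3 + 4*v^2 - 9*v - 36) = v*(v - 1)*(v + 3)*(v^2 + v - 12) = v*(v - 1)*(v + 3)*(v + 4)*(v - 3)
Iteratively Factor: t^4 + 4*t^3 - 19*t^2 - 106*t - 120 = (t - 5)*(t^3 + 9*t^2 + 26*t + 24) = (t - 5)*(t + 2)*(t^2 + 7*t + 12) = (t - 5)*(t + 2)*(t + 3)*(t + 4)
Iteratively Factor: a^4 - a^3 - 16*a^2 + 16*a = (a - 1)*(a^3 - 16*a) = a*(a - 1)*(a^2 - 16) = a*(a - 4)*(a - 1)*(a + 4)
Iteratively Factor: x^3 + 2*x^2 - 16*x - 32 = (x + 2)*(x^2 - 16) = (x - 4)*(x + 2)*(x + 4)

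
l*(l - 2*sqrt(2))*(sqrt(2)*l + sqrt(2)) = sqrt(2)*l^3 - 4*l^2 + sqrt(2)*l^2 - 4*l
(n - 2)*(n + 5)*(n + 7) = n^3 + 10*n^2 + 11*n - 70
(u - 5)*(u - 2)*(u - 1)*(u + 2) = u^4 - 6*u^3 + u^2 + 24*u - 20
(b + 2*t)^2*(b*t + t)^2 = b^4*t^2 + 4*b^3*t^3 + 2*b^3*t^2 + 4*b^2*t^4 + 8*b^2*t^3 + b^2*t^2 + 8*b*t^4 + 4*b*t^3 + 4*t^4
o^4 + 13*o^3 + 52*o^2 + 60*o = o*(o + 2)*(o + 5)*(o + 6)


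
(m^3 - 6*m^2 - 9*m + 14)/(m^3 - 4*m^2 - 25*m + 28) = (m + 2)/(m + 4)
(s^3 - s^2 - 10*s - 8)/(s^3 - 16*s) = (s^2 + 3*s + 2)/(s*(s + 4))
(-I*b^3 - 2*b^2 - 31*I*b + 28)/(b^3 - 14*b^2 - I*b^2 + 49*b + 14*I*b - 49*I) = (-I*b^3 - 2*b^2 - 31*I*b + 28)/(b^3 + b^2*(-14 - I) + b*(49 + 14*I) - 49*I)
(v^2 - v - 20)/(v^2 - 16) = (v - 5)/(v - 4)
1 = 1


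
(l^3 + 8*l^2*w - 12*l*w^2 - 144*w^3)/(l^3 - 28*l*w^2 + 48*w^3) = (-l - 6*w)/(-l + 2*w)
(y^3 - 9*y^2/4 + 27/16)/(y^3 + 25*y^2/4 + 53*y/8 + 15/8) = (4*y^2 - 12*y + 9)/(2*(2*y^2 + 11*y + 5))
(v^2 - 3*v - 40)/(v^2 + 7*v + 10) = (v - 8)/(v + 2)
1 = 1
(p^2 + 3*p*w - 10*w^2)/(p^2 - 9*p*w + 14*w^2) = (p + 5*w)/(p - 7*w)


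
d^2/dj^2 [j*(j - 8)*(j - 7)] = 6*j - 30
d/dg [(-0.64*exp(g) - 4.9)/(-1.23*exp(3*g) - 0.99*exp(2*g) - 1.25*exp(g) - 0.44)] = (-(0.64*exp(g) + 4.9)*(3.69*exp(2*g) + 1.98*exp(g) + 1.25) + 0.7872*exp(3*g) + 0.6336*exp(2*g) + 0.8*exp(g) + 0.2816)*exp(g)/(1.23*exp(3*g) + 0.99*exp(2*g) + 1.25*exp(g) + 0.44)^2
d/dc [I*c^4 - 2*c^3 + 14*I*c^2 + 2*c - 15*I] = 4*I*c^3 - 6*c^2 + 28*I*c + 2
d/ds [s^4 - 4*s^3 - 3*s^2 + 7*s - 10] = 4*s^3 - 12*s^2 - 6*s + 7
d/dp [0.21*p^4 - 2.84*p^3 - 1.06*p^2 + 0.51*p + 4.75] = 0.84*p^3 - 8.52*p^2 - 2.12*p + 0.51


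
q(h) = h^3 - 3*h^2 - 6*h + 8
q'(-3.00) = 39.00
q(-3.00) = -28.00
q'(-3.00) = 39.00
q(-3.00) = -28.00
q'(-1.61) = 11.44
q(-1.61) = 5.71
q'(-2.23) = 22.30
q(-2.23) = -4.63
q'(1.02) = -9.00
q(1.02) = -0.18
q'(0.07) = -6.41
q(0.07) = 7.57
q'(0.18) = -6.98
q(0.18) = 6.83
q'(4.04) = 18.72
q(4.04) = 0.73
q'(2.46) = -2.61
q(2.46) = -10.03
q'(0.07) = -6.41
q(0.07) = 7.57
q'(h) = 3*h^2 - 6*h - 6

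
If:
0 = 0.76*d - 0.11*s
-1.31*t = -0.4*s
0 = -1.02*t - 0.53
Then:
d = -0.25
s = -1.70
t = -0.52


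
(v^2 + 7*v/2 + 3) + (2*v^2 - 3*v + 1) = 3*v^2 + v/2 + 4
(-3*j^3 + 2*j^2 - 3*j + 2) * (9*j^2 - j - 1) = -27*j^5 + 21*j^4 - 26*j^3 + 19*j^2 + j - 2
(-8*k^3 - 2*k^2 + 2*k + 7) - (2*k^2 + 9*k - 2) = -8*k^3 - 4*k^2 - 7*k + 9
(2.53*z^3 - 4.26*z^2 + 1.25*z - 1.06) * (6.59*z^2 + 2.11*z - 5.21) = 16.6727*z^5 - 22.7351*z^4 - 13.9324*z^3 + 17.8467*z^2 - 8.7491*z + 5.5226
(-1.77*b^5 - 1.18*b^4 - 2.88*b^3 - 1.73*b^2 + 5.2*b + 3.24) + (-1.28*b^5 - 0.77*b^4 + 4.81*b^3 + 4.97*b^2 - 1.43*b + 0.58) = -3.05*b^5 - 1.95*b^4 + 1.93*b^3 + 3.24*b^2 + 3.77*b + 3.82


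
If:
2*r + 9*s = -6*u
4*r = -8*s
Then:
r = 12*u/5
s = -6*u/5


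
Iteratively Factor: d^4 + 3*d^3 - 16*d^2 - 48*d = (d - 4)*(d^3 + 7*d^2 + 12*d) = (d - 4)*(d + 4)*(d^2 + 3*d) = (d - 4)*(d + 3)*(d + 4)*(d)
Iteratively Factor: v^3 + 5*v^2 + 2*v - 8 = (v + 4)*(v^2 + v - 2) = (v - 1)*(v + 4)*(v + 2)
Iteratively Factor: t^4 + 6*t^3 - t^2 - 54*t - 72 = (t + 3)*(t^3 + 3*t^2 - 10*t - 24) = (t - 3)*(t + 3)*(t^2 + 6*t + 8) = (t - 3)*(t + 2)*(t + 3)*(t + 4)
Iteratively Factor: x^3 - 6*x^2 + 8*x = (x)*(x^2 - 6*x + 8) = x*(x - 2)*(x - 4)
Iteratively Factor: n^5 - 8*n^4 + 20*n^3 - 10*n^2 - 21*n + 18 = (n - 2)*(n^4 - 6*n^3 + 8*n^2 + 6*n - 9) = (n - 2)*(n - 1)*(n^3 - 5*n^2 + 3*n + 9) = (n - 3)*(n - 2)*(n - 1)*(n^2 - 2*n - 3) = (n - 3)*(n - 2)*(n - 1)*(n + 1)*(n - 3)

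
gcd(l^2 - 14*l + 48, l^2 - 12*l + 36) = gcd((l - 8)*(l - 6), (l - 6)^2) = l - 6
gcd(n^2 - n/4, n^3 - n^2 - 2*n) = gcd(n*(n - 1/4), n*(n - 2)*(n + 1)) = n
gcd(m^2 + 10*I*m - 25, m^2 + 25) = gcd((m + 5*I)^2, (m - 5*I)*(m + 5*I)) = m + 5*I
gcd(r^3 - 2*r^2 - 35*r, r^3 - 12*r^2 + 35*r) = r^2 - 7*r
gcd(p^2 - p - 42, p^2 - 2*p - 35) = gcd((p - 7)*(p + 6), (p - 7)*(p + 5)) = p - 7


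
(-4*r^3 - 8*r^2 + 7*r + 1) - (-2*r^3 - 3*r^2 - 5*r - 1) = -2*r^3 - 5*r^2 + 12*r + 2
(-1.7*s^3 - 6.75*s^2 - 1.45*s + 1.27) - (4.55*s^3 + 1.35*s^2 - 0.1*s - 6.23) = -6.25*s^3 - 8.1*s^2 - 1.35*s + 7.5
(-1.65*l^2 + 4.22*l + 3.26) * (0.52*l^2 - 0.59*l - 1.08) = -0.858*l^4 + 3.1679*l^3 + 0.9874*l^2 - 6.481*l - 3.5208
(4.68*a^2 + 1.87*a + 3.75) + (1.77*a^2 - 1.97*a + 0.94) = 6.45*a^2 - 0.0999999999999999*a + 4.69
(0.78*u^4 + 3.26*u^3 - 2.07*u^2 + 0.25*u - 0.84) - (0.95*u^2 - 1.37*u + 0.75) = 0.78*u^4 + 3.26*u^3 - 3.02*u^2 + 1.62*u - 1.59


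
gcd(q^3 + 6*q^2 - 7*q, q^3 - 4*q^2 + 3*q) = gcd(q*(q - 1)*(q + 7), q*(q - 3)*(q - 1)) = q^2 - q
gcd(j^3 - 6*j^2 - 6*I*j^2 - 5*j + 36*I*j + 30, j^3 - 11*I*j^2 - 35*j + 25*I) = j^2 - 6*I*j - 5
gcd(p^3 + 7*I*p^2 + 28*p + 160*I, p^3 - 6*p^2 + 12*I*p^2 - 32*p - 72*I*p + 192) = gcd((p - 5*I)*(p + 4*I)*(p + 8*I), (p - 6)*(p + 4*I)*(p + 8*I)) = p^2 + 12*I*p - 32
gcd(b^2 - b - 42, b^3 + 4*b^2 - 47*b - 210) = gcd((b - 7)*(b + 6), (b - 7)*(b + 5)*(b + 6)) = b^2 - b - 42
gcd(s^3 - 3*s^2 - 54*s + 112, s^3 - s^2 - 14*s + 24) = s - 2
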